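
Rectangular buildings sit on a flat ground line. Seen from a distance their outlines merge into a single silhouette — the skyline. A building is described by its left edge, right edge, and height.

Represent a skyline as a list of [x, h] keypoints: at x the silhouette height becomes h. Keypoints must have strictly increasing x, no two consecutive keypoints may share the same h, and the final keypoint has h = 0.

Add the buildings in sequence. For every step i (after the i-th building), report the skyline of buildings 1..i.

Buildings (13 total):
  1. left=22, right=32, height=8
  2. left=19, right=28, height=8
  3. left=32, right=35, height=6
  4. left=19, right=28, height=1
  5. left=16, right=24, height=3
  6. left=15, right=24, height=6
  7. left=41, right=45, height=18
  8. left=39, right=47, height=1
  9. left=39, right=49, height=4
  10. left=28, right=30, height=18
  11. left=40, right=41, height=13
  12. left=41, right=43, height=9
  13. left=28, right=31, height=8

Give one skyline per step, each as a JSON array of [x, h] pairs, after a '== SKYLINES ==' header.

== SKYLINES ==
[[22,8],[32,0]]
[[19,8],[32,0]]
[[19,8],[32,6],[35,0]]
[[19,8],[32,6],[35,0]]
[[16,3],[19,8],[32,6],[35,0]]
[[15,6],[19,8],[32,6],[35,0]]
[[15,6],[19,8],[32,6],[35,0],[41,18],[45,0]]
[[15,6],[19,8],[32,6],[35,0],[39,1],[41,18],[45,1],[47,0]]
[[15,6],[19,8],[32,6],[35,0],[39,4],[41,18],[45,4],[49,0]]
[[15,6],[19,8],[28,18],[30,8],[32,6],[35,0],[39,4],[41,18],[45,4],[49,0]]
[[15,6],[19,8],[28,18],[30,8],[32,6],[35,0],[39,4],[40,13],[41,18],[45,4],[49,0]]
[[15,6],[19,8],[28,18],[30,8],[32,6],[35,0],[39,4],[40,13],[41,18],[45,4],[49,0]]
[[15,6],[19,8],[28,18],[30,8],[32,6],[35,0],[39,4],[40,13],[41,18],[45,4],[49,0]]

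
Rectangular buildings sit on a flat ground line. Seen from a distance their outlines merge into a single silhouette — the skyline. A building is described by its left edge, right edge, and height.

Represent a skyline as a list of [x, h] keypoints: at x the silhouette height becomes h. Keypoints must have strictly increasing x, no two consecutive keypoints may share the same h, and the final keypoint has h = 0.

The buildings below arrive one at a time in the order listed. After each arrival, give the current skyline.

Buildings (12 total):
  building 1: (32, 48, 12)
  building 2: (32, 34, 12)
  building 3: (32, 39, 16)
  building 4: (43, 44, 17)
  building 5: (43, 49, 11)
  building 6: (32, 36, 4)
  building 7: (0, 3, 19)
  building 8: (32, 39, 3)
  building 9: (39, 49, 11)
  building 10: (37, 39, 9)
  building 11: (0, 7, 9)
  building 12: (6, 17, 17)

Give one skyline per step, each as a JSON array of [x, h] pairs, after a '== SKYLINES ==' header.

== SKYLINES ==
[[32,12],[48,0]]
[[32,12],[48,0]]
[[32,16],[39,12],[48,0]]
[[32,16],[39,12],[43,17],[44,12],[48,0]]
[[32,16],[39,12],[43,17],[44,12],[48,11],[49,0]]
[[32,16],[39,12],[43,17],[44,12],[48,11],[49,0]]
[[0,19],[3,0],[32,16],[39,12],[43,17],[44,12],[48,11],[49,0]]
[[0,19],[3,0],[32,16],[39,12],[43,17],[44,12],[48,11],[49,0]]
[[0,19],[3,0],[32,16],[39,12],[43,17],[44,12],[48,11],[49,0]]
[[0,19],[3,0],[32,16],[39,12],[43,17],[44,12],[48,11],[49,0]]
[[0,19],[3,9],[7,0],[32,16],[39,12],[43,17],[44,12],[48,11],[49,0]]
[[0,19],[3,9],[6,17],[17,0],[32,16],[39,12],[43,17],[44,12],[48,11],[49,0]]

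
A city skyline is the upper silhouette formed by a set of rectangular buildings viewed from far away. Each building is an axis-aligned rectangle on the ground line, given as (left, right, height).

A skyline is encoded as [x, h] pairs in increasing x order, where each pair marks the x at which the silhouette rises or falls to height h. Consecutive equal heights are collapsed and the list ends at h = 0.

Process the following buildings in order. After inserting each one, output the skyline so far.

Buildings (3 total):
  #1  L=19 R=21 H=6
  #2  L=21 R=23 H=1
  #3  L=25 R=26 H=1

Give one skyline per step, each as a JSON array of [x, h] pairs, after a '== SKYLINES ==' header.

== SKYLINES ==
[[19,6],[21,0]]
[[19,6],[21,1],[23,0]]
[[19,6],[21,1],[23,0],[25,1],[26,0]]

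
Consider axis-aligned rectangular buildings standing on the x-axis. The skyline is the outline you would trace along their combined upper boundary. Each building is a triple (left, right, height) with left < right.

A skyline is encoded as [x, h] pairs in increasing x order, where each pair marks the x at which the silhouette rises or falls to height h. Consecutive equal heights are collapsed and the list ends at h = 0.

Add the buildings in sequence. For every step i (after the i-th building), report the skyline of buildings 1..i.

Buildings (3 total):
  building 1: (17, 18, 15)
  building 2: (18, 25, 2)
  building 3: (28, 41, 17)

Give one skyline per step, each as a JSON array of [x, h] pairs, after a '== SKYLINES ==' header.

== SKYLINES ==
[[17,15],[18,0]]
[[17,15],[18,2],[25,0]]
[[17,15],[18,2],[25,0],[28,17],[41,0]]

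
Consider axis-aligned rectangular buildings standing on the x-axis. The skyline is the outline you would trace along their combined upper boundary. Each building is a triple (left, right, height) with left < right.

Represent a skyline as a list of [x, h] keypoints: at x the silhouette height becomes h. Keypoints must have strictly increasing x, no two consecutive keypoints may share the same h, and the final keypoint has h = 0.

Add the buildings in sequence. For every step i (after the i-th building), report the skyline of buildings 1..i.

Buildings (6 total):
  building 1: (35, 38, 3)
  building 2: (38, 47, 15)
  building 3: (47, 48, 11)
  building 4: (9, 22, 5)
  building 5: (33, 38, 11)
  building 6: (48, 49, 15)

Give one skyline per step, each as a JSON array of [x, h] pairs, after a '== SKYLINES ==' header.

== SKYLINES ==
[[35,3],[38,0]]
[[35,3],[38,15],[47,0]]
[[35,3],[38,15],[47,11],[48,0]]
[[9,5],[22,0],[35,3],[38,15],[47,11],[48,0]]
[[9,5],[22,0],[33,11],[38,15],[47,11],[48,0]]
[[9,5],[22,0],[33,11],[38,15],[47,11],[48,15],[49,0]]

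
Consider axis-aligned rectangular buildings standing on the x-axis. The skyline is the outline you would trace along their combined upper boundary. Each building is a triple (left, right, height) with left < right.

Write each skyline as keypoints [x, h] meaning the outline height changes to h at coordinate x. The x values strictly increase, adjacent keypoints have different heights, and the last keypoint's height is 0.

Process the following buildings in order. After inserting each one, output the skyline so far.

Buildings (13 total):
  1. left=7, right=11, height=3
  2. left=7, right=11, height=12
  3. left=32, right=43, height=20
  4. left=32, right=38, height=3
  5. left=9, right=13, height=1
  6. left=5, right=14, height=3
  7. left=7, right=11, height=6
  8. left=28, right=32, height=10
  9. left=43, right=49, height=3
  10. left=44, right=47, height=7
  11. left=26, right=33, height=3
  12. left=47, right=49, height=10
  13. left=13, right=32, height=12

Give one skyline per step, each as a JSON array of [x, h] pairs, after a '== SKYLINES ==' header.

== SKYLINES ==
[[7,3],[11,0]]
[[7,12],[11,0]]
[[7,12],[11,0],[32,20],[43,0]]
[[7,12],[11,0],[32,20],[43,0]]
[[7,12],[11,1],[13,0],[32,20],[43,0]]
[[5,3],[7,12],[11,3],[14,0],[32,20],[43,0]]
[[5,3],[7,12],[11,3],[14,0],[32,20],[43,0]]
[[5,3],[7,12],[11,3],[14,0],[28,10],[32,20],[43,0]]
[[5,3],[7,12],[11,3],[14,0],[28,10],[32,20],[43,3],[49,0]]
[[5,3],[7,12],[11,3],[14,0],[28,10],[32,20],[43,3],[44,7],[47,3],[49,0]]
[[5,3],[7,12],[11,3],[14,0],[26,3],[28,10],[32,20],[43,3],[44,7],[47,3],[49,0]]
[[5,3],[7,12],[11,3],[14,0],[26,3],[28,10],[32,20],[43,3],[44,7],[47,10],[49,0]]
[[5,3],[7,12],[11,3],[13,12],[32,20],[43,3],[44,7],[47,10],[49,0]]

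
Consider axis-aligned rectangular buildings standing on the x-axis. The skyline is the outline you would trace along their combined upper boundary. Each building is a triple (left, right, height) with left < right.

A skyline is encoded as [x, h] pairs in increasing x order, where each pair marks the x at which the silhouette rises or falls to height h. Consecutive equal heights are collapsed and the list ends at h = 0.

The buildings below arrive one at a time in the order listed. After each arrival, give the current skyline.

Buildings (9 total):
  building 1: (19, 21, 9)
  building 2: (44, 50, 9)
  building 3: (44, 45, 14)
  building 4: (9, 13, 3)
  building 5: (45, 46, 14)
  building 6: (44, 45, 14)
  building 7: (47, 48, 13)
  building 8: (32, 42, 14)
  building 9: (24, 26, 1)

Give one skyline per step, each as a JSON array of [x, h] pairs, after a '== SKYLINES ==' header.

== SKYLINES ==
[[19,9],[21,0]]
[[19,9],[21,0],[44,9],[50,0]]
[[19,9],[21,0],[44,14],[45,9],[50,0]]
[[9,3],[13,0],[19,9],[21,0],[44,14],[45,9],[50,0]]
[[9,3],[13,0],[19,9],[21,0],[44,14],[46,9],[50,0]]
[[9,3],[13,0],[19,9],[21,0],[44,14],[46,9],[50,0]]
[[9,3],[13,0],[19,9],[21,0],[44,14],[46,9],[47,13],[48,9],[50,0]]
[[9,3],[13,0],[19,9],[21,0],[32,14],[42,0],[44,14],[46,9],[47,13],[48,9],[50,0]]
[[9,3],[13,0],[19,9],[21,0],[24,1],[26,0],[32,14],[42,0],[44,14],[46,9],[47,13],[48,9],[50,0]]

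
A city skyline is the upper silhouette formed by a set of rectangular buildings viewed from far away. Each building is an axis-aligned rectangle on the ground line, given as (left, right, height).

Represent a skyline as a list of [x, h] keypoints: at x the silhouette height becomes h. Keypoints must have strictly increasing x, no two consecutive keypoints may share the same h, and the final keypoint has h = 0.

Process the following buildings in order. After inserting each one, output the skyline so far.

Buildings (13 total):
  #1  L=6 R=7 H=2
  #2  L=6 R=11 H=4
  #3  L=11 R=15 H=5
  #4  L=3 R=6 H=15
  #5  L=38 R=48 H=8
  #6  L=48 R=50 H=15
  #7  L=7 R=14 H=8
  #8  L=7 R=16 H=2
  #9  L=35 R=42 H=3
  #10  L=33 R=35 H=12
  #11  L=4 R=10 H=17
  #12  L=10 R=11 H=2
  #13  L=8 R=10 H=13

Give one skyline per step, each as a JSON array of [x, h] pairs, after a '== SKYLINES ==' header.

== SKYLINES ==
[[6,2],[7,0]]
[[6,4],[11,0]]
[[6,4],[11,5],[15,0]]
[[3,15],[6,4],[11,5],[15,0]]
[[3,15],[6,4],[11,5],[15,0],[38,8],[48,0]]
[[3,15],[6,4],[11,5],[15,0],[38,8],[48,15],[50,0]]
[[3,15],[6,4],[7,8],[14,5],[15,0],[38,8],[48,15],[50,0]]
[[3,15],[6,4],[7,8],[14,5],[15,2],[16,0],[38,8],[48,15],[50,0]]
[[3,15],[6,4],[7,8],[14,5],[15,2],[16,0],[35,3],[38,8],[48,15],[50,0]]
[[3,15],[6,4],[7,8],[14,5],[15,2],[16,0],[33,12],[35,3],[38,8],[48,15],[50,0]]
[[3,15],[4,17],[10,8],[14,5],[15,2],[16,0],[33,12],[35,3],[38,8],[48,15],[50,0]]
[[3,15],[4,17],[10,8],[14,5],[15,2],[16,0],[33,12],[35,3],[38,8],[48,15],[50,0]]
[[3,15],[4,17],[10,8],[14,5],[15,2],[16,0],[33,12],[35,3],[38,8],[48,15],[50,0]]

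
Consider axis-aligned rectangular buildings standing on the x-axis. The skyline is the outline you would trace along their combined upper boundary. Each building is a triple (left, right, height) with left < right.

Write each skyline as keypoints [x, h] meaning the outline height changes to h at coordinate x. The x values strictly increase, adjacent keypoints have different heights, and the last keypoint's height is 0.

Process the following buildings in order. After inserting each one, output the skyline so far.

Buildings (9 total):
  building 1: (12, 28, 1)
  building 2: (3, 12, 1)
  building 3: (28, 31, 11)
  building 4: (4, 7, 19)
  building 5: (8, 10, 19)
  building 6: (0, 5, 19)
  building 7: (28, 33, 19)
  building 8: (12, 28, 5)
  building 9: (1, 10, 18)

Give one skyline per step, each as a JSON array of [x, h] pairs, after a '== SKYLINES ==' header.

== SKYLINES ==
[[12,1],[28,0]]
[[3,1],[28,0]]
[[3,1],[28,11],[31,0]]
[[3,1],[4,19],[7,1],[28,11],[31,0]]
[[3,1],[4,19],[7,1],[8,19],[10,1],[28,11],[31,0]]
[[0,19],[7,1],[8,19],[10,1],[28,11],[31,0]]
[[0,19],[7,1],[8,19],[10,1],[28,19],[33,0]]
[[0,19],[7,1],[8,19],[10,1],[12,5],[28,19],[33,0]]
[[0,19],[7,18],[8,19],[10,1],[12,5],[28,19],[33,0]]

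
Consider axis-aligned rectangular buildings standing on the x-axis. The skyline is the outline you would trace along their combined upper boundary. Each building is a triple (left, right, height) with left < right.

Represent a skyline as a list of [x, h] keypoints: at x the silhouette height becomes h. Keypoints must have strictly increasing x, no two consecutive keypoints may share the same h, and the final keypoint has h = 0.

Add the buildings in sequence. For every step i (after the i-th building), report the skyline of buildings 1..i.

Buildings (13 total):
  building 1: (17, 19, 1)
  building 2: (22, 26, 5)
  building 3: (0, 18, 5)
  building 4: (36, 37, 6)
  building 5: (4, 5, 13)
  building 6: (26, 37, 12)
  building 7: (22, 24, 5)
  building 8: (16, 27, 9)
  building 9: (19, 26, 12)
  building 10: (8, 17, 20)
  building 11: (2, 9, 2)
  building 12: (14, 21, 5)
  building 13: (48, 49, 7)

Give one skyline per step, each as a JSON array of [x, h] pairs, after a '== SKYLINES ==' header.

== SKYLINES ==
[[17,1],[19,0]]
[[17,1],[19,0],[22,5],[26,0]]
[[0,5],[18,1],[19,0],[22,5],[26,0]]
[[0,5],[18,1],[19,0],[22,5],[26,0],[36,6],[37,0]]
[[0,5],[4,13],[5,5],[18,1],[19,0],[22,5],[26,0],[36,6],[37,0]]
[[0,5],[4,13],[5,5],[18,1],[19,0],[22,5],[26,12],[37,0]]
[[0,5],[4,13],[5,5],[18,1],[19,0],[22,5],[26,12],[37,0]]
[[0,5],[4,13],[5,5],[16,9],[26,12],[37,0]]
[[0,5],[4,13],[5,5],[16,9],[19,12],[37,0]]
[[0,5],[4,13],[5,5],[8,20],[17,9],[19,12],[37,0]]
[[0,5],[4,13],[5,5],[8,20],[17,9],[19,12],[37,0]]
[[0,5],[4,13],[5,5],[8,20],[17,9],[19,12],[37,0]]
[[0,5],[4,13],[5,5],[8,20],[17,9],[19,12],[37,0],[48,7],[49,0]]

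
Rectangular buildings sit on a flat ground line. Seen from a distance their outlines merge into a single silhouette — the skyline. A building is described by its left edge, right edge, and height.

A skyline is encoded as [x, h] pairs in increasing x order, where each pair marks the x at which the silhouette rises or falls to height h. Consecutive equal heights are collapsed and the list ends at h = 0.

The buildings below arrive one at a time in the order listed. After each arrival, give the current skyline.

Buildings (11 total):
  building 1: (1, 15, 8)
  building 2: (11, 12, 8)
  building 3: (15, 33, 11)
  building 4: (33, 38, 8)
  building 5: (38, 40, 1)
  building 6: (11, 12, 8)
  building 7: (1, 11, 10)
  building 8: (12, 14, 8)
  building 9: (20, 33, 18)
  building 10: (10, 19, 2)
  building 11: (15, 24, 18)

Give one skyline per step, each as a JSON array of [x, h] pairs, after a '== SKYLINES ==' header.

== SKYLINES ==
[[1,8],[15,0]]
[[1,8],[15,0]]
[[1,8],[15,11],[33,0]]
[[1,8],[15,11],[33,8],[38,0]]
[[1,8],[15,11],[33,8],[38,1],[40,0]]
[[1,8],[15,11],[33,8],[38,1],[40,0]]
[[1,10],[11,8],[15,11],[33,8],[38,1],[40,0]]
[[1,10],[11,8],[15,11],[33,8],[38,1],[40,0]]
[[1,10],[11,8],[15,11],[20,18],[33,8],[38,1],[40,0]]
[[1,10],[11,8],[15,11],[20,18],[33,8],[38,1],[40,0]]
[[1,10],[11,8],[15,18],[33,8],[38,1],[40,0]]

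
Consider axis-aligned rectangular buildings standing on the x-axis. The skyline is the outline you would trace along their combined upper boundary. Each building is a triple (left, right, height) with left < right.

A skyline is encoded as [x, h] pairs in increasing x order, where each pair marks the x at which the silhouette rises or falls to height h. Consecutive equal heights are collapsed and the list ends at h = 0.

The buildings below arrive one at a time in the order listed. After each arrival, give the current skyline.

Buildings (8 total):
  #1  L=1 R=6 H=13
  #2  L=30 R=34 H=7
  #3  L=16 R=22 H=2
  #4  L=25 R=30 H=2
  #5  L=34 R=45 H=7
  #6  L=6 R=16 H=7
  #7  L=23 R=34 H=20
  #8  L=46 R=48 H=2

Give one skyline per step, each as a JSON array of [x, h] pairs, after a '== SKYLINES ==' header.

== SKYLINES ==
[[1,13],[6,0]]
[[1,13],[6,0],[30,7],[34,0]]
[[1,13],[6,0],[16,2],[22,0],[30,7],[34,0]]
[[1,13],[6,0],[16,2],[22,0],[25,2],[30,7],[34,0]]
[[1,13],[6,0],[16,2],[22,0],[25,2],[30,7],[45,0]]
[[1,13],[6,7],[16,2],[22,0],[25,2],[30,7],[45,0]]
[[1,13],[6,7],[16,2],[22,0],[23,20],[34,7],[45,0]]
[[1,13],[6,7],[16,2],[22,0],[23,20],[34,7],[45,0],[46,2],[48,0]]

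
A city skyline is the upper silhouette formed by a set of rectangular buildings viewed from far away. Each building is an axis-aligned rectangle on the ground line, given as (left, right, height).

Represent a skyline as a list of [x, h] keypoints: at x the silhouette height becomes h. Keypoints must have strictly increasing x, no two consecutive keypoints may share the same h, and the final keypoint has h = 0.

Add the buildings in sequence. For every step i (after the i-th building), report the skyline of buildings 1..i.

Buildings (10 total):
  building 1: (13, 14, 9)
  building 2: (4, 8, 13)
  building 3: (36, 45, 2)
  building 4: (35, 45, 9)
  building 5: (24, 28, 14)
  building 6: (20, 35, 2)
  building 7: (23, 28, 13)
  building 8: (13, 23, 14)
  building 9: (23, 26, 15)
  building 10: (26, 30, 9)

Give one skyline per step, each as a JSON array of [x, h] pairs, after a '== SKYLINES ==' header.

== SKYLINES ==
[[13,9],[14,0]]
[[4,13],[8,0],[13,9],[14,0]]
[[4,13],[8,0],[13,9],[14,0],[36,2],[45,0]]
[[4,13],[8,0],[13,9],[14,0],[35,9],[45,0]]
[[4,13],[8,0],[13,9],[14,0],[24,14],[28,0],[35,9],[45,0]]
[[4,13],[8,0],[13,9],[14,0],[20,2],[24,14],[28,2],[35,9],[45,0]]
[[4,13],[8,0],[13,9],[14,0],[20,2],[23,13],[24,14],[28,2],[35,9],[45,0]]
[[4,13],[8,0],[13,14],[23,13],[24,14],[28,2],[35,9],[45,0]]
[[4,13],[8,0],[13,14],[23,15],[26,14],[28,2],[35,9],[45,0]]
[[4,13],[8,0],[13,14],[23,15],[26,14],[28,9],[30,2],[35,9],[45,0]]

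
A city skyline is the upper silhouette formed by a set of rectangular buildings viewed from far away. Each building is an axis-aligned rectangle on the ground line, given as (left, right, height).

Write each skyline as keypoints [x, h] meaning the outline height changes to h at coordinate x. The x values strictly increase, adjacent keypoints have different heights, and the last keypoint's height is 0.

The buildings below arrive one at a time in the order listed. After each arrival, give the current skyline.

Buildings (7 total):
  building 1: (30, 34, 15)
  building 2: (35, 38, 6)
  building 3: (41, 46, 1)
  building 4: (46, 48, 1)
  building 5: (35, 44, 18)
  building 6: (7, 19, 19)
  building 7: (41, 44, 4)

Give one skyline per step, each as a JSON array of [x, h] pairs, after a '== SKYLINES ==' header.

== SKYLINES ==
[[30,15],[34,0]]
[[30,15],[34,0],[35,6],[38,0]]
[[30,15],[34,0],[35,6],[38,0],[41,1],[46,0]]
[[30,15],[34,0],[35,6],[38,0],[41,1],[48,0]]
[[30,15],[34,0],[35,18],[44,1],[48,0]]
[[7,19],[19,0],[30,15],[34,0],[35,18],[44,1],[48,0]]
[[7,19],[19,0],[30,15],[34,0],[35,18],[44,1],[48,0]]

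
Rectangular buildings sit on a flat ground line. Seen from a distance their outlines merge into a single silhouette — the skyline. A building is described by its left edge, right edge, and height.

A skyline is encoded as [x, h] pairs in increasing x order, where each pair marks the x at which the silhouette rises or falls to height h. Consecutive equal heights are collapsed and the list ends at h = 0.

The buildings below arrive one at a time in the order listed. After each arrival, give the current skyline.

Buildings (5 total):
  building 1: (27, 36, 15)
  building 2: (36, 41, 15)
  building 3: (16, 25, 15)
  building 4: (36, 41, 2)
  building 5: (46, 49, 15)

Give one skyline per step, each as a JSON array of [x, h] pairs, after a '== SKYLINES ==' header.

== SKYLINES ==
[[27,15],[36,0]]
[[27,15],[41,0]]
[[16,15],[25,0],[27,15],[41,0]]
[[16,15],[25,0],[27,15],[41,0]]
[[16,15],[25,0],[27,15],[41,0],[46,15],[49,0]]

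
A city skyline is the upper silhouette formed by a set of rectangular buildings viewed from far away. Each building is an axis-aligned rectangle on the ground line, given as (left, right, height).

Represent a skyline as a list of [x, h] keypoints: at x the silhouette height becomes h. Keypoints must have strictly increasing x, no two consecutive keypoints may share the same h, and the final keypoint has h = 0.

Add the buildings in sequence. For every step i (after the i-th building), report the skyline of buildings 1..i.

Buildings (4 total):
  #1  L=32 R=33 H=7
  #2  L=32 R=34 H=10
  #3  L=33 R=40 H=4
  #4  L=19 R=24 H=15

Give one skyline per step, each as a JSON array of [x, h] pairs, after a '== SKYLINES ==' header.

== SKYLINES ==
[[32,7],[33,0]]
[[32,10],[34,0]]
[[32,10],[34,4],[40,0]]
[[19,15],[24,0],[32,10],[34,4],[40,0]]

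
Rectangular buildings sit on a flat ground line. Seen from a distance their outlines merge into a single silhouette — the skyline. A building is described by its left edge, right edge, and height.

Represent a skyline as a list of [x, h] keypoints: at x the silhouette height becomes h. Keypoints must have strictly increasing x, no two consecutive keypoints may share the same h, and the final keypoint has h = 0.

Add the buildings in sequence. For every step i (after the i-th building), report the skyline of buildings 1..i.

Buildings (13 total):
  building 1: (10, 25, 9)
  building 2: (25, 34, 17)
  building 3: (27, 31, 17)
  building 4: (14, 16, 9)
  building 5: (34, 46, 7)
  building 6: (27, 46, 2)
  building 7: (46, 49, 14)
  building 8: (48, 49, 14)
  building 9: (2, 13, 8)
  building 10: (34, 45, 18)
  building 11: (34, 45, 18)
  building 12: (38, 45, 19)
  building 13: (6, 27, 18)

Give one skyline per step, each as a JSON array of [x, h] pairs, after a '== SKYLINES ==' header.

== SKYLINES ==
[[10,9],[25,0]]
[[10,9],[25,17],[34,0]]
[[10,9],[25,17],[34,0]]
[[10,9],[25,17],[34,0]]
[[10,9],[25,17],[34,7],[46,0]]
[[10,9],[25,17],[34,7],[46,0]]
[[10,9],[25,17],[34,7],[46,14],[49,0]]
[[10,9],[25,17],[34,7],[46,14],[49,0]]
[[2,8],[10,9],[25,17],[34,7],[46,14],[49,0]]
[[2,8],[10,9],[25,17],[34,18],[45,7],[46,14],[49,0]]
[[2,8],[10,9],[25,17],[34,18],[45,7],[46,14],[49,0]]
[[2,8],[10,9],[25,17],[34,18],[38,19],[45,7],[46,14],[49,0]]
[[2,8],[6,18],[27,17],[34,18],[38,19],[45,7],[46,14],[49,0]]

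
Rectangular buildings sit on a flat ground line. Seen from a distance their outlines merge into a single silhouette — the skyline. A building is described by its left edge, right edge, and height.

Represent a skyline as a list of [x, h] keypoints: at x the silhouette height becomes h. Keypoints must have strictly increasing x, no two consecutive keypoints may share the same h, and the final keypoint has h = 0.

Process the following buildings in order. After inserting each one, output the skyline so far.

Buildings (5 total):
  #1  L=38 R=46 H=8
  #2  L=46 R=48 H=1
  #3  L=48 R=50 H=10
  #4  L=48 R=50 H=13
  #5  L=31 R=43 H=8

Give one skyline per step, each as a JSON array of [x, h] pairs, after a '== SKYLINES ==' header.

== SKYLINES ==
[[38,8],[46,0]]
[[38,8],[46,1],[48,0]]
[[38,8],[46,1],[48,10],[50,0]]
[[38,8],[46,1],[48,13],[50,0]]
[[31,8],[46,1],[48,13],[50,0]]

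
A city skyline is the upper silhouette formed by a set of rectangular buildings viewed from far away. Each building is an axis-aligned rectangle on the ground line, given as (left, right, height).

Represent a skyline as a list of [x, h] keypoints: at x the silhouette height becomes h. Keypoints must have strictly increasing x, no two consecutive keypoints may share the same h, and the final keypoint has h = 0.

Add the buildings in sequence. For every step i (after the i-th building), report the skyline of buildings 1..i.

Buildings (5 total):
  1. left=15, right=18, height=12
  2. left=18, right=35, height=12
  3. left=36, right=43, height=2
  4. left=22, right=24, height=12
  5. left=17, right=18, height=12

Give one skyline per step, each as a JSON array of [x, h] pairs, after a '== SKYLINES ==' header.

== SKYLINES ==
[[15,12],[18,0]]
[[15,12],[35,0]]
[[15,12],[35,0],[36,2],[43,0]]
[[15,12],[35,0],[36,2],[43,0]]
[[15,12],[35,0],[36,2],[43,0]]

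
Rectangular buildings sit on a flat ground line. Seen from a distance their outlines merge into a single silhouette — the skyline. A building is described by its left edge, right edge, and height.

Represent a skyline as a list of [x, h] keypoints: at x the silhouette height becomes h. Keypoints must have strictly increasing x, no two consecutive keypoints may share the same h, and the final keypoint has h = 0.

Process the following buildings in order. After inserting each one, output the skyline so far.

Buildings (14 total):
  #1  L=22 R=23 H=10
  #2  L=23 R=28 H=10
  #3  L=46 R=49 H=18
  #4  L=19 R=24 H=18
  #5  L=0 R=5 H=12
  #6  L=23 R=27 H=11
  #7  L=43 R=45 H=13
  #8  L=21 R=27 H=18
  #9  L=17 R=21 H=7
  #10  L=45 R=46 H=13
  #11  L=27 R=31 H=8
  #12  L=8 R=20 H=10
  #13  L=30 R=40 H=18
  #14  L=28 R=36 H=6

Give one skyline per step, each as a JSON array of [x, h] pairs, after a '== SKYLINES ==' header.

== SKYLINES ==
[[22,10],[23,0]]
[[22,10],[28,0]]
[[22,10],[28,0],[46,18],[49,0]]
[[19,18],[24,10],[28,0],[46,18],[49,0]]
[[0,12],[5,0],[19,18],[24,10],[28,0],[46,18],[49,0]]
[[0,12],[5,0],[19,18],[24,11],[27,10],[28,0],[46,18],[49,0]]
[[0,12],[5,0],[19,18],[24,11],[27,10],[28,0],[43,13],[45,0],[46,18],[49,0]]
[[0,12],[5,0],[19,18],[27,10],[28,0],[43,13],[45,0],[46,18],[49,0]]
[[0,12],[5,0],[17,7],[19,18],[27,10],[28,0],[43,13],[45,0],[46,18],[49,0]]
[[0,12],[5,0],[17,7],[19,18],[27,10],[28,0],[43,13],[46,18],[49,0]]
[[0,12],[5,0],[17,7],[19,18],[27,10],[28,8],[31,0],[43,13],[46,18],[49,0]]
[[0,12],[5,0],[8,10],[19,18],[27,10],[28,8],[31,0],[43,13],[46,18],[49,0]]
[[0,12],[5,0],[8,10],[19,18],[27,10],[28,8],[30,18],[40,0],[43,13],[46,18],[49,0]]
[[0,12],[5,0],[8,10],[19,18],[27,10],[28,8],[30,18],[40,0],[43,13],[46,18],[49,0]]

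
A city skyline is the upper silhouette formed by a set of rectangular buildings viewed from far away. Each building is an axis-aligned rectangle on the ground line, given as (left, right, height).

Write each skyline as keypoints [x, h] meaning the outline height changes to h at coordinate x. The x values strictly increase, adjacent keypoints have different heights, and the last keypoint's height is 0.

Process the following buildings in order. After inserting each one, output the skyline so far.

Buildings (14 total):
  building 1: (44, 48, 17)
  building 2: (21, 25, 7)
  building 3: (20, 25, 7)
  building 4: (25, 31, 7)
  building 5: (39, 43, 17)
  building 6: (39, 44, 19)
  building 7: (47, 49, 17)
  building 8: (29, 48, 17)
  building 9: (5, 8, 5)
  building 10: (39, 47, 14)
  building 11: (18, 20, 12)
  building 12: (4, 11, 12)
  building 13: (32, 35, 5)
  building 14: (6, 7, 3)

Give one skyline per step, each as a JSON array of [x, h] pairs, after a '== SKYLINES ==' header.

== SKYLINES ==
[[44,17],[48,0]]
[[21,7],[25,0],[44,17],[48,0]]
[[20,7],[25,0],[44,17],[48,0]]
[[20,7],[31,0],[44,17],[48,0]]
[[20,7],[31,0],[39,17],[43,0],[44,17],[48,0]]
[[20,7],[31,0],[39,19],[44,17],[48,0]]
[[20,7],[31,0],[39,19],[44,17],[49,0]]
[[20,7],[29,17],[39,19],[44,17],[49,0]]
[[5,5],[8,0],[20,7],[29,17],[39,19],[44,17],[49,0]]
[[5,5],[8,0],[20,7],[29,17],[39,19],[44,17],[49,0]]
[[5,5],[8,0],[18,12],[20,7],[29,17],[39,19],[44,17],[49,0]]
[[4,12],[11,0],[18,12],[20,7],[29,17],[39,19],[44,17],[49,0]]
[[4,12],[11,0],[18,12],[20,7],[29,17],[39,19],[44,17],[49,0]]
[[4,12],[11,0],[18,12],[20,7],[29,17],[39,19],[44,17],[49,0]]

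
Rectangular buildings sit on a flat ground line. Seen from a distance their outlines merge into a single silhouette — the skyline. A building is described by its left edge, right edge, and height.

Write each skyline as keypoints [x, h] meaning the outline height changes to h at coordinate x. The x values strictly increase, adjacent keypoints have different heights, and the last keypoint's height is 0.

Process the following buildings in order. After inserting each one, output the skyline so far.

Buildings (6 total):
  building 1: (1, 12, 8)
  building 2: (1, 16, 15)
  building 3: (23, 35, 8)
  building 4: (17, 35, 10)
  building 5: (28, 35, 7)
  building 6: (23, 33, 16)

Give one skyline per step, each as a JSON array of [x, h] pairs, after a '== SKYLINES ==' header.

== SKYLINES ==
[[1,8],[12,0]]
[[1,15],[16,0]]
[[1,15],[16,0],[23,8],[35,0]]
[[1,15],[16,0],[17,10],[35,0]]
[[1,15],[16,0],[17,10],[35,0]]
[[1,15],[16,0],[17,10],[23,16],[33,10],[35,0]]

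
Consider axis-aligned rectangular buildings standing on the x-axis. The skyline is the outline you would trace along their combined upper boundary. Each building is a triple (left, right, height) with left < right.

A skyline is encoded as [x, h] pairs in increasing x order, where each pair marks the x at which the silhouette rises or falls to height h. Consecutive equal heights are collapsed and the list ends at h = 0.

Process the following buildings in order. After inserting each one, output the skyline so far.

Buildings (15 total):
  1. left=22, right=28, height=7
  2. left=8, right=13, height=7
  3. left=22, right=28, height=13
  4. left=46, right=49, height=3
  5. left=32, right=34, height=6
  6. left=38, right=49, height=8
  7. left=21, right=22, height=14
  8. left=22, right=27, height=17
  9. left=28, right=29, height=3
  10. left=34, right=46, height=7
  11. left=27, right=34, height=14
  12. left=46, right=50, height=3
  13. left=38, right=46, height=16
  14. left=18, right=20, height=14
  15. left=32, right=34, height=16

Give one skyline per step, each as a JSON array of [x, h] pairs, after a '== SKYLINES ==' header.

== SKYLINES ==
[[22,7],[28,0]]
[[8,7],[13,0],[22,7],[28,0]]
[[8,7],[13,0],[22,13],[28,0]]
[[8,7],[13,0],[22,13],[28,0],[46,3],[49,0]]
[[8,7],[13,0],[22,13],[28,0],[32,6],[34,0],[46,3],[49,0]]
[[8,7],[13,0],[22,13],[28,0],[32,6],[34,0],[38,8],[49,0]]
[[8,7],[13,0],[21,14],[22,13],[28,0],[32,6],[34,0],[38,8],[49,0]]
[[8,7],[13,0],[21,14],[22,17],[27,13],[28,0],[32,6],[34,0],[38,8],[49,0]]
[[8,7],[13,0],[21,14],[22,17],[27,13],[28,3],[29,0],[32,6],[34,0],[38,8],[49,0]]
[[8,7],[13,0],[21,14],[22,17],[27,13],[28,3],[29,0],[32,6],[34,7],[38,8],[49,0]]
[[8,7],[13,0],[21,14],[22,17],[27,14],[34,7],[38,8],[49,0]]
[[8,7],[13,0],[21,14],[22,17],[27,14],[34,7],[38,8],[49,3],[50,0]]
[[8,7],[13,0],[21,14],[22,17],[27,14],[34,7],[38,16],[46,8],[49,3],[50,0]]
[[8,7],[13,0],[18,14],[20,0],[21,14],[22,17],[27,14],[34,7],[38,16],[46,8],[49,3],[50,0]]
[[8,7],[13,0],[18,14],[20,0],[21,14],[22,17],[27,14],[32,16],[34,7],[38,16],[46,8],[49,3],[50,0]]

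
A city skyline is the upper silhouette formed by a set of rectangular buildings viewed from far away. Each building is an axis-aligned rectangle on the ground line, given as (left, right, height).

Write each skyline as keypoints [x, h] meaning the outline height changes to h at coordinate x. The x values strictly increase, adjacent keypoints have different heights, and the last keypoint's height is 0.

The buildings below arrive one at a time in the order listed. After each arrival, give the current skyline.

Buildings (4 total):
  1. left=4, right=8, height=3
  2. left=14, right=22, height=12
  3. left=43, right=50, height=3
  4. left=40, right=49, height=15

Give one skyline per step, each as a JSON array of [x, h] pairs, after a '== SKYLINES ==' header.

== SKYLINES ==
[[4,3],[8,0]]
[[4,3],[8,0],[14,12],[22,0]]
[[4,3],[8,0],[14,12],[22,0],[43,3],[50,0]]
[[4,3],[8,0],[14,12],[22,0],[40,15],[49,3],[50,0]]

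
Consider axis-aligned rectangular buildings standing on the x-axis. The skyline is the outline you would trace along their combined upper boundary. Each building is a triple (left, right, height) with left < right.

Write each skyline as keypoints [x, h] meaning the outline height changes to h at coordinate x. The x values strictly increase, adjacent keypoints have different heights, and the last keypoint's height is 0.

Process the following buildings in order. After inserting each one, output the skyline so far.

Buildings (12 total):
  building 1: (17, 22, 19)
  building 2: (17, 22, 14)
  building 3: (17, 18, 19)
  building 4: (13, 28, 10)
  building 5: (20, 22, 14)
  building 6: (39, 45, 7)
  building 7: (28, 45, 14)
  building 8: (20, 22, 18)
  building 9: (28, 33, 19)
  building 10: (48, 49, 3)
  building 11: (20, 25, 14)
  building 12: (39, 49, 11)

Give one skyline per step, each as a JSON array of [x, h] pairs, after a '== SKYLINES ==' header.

== SKYLINES ==
[[17,19],[22,0]]
[[17,19],[22,0]]
[[17,19],[22,0]]
[[13,10],[17,19],[22,10],[28,0]]
[[13,10],[17,19],[22,10],[28,0]]
[[13,10],[17,19],[22,10],[28,0],[39,7],[45,0]]
[[13,10],[17,19],[22,10],[28,14],[45,0]]
[[13,10],[17,19],[22,10],[28,14],[45,0]]
[[13,10],[17,19],[22,10],[28,19],[33,14],[45,0]]
[[13,10],[17,19],[22,10],[28,19],[33,14],[45,0],[48,3],[49,0]]
[[13,10],[17,19],[22,14],[25,10],[28,19],[33,14],[45,0],[48,3],[49,0]]
[[13,10],[17,19],[22,14],[25,10],[28,19],[33,14],[45,11],[49,0]]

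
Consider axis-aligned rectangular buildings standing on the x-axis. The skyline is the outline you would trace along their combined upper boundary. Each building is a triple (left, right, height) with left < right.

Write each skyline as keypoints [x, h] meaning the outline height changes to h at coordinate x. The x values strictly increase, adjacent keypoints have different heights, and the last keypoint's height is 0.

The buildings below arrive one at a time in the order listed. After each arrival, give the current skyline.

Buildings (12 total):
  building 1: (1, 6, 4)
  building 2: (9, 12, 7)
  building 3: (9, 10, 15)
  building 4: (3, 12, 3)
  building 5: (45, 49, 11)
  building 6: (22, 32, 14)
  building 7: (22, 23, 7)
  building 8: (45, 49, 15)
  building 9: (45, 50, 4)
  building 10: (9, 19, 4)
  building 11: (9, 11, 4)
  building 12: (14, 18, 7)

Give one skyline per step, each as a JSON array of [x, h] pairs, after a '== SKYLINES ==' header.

== SKYLINES ==
[[1,4],[6,0]]
[[1,4],[6,0],[9,7],[12,0]]
[[1,4],[6,0],[9,15],[10,7],[12,0]]
[[1,4],[6,3],[9,15],[10,7],[12,0]]
[[1,4],[6,3],[9,15],[10,7],[12,0],[45,11],[49,0]]
[[1,4],[6,3],[9,15],[10,7],[12,0],[22,14],[32,0],[45,11],[49,0]]
[[1,4],[6,3],[9,15],[10,7],[12,0],[22,14],[32,0],[45,11],[49,0]]
[[1,4],[6,3],[9,15],[10,7],[12,0],[22,14],[32,0],[45,15],[49,0]]
[[1,4],[6,3],[9,15],[10,7],[12,0],[22,14],[32,0],[45,15],[49,4],[50,0]]
[[1,4],[6,3],[9,15],[10,7],[12,4],[19,0],[22,14],[32,0],[45,15],[49,4],[50,0]]
[[1,4],[6,3],[9,15],[10,7],[12,4],[19,0],[22,14],[32,0],[45,15],[49,4],[50,0]]
[[1,4],[6,3],[9,15],[10,7],[12,4],[14,7],[18,4],[19,0],[22,14],[32,0],[45,15],[49,4],[50,0]]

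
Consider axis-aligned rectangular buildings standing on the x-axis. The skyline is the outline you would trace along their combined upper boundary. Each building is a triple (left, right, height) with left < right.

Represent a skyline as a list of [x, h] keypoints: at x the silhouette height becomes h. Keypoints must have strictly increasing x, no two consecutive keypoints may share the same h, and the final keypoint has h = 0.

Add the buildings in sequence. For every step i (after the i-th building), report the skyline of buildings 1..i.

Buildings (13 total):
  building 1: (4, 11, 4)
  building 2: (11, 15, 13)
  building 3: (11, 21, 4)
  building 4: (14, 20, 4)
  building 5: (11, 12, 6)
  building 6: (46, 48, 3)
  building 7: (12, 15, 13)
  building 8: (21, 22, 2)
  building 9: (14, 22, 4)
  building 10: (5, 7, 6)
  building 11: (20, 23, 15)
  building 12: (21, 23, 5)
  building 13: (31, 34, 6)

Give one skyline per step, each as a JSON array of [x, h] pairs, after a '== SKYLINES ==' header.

== SKYLINES ==
[[4,4],[11,0]]
[[4,4],[11,13],[15,0]]
[[4,4],[11,13],[15,4],[21,0]]
[[4,4],[11,13],[15,4],[21,0]]
[[4,4],[11,13],[15,4],[21,0]]
[[4,4],[11,13],[15,4],[21,0],[46,3],[48,0]]
[[4,4],[11,13],[15,4],[21,0],[46,3],[48,0]]
[[4,4],[11,13],[15,4],[21,2],[22,0],[46,3],[48,0]]
[[4,4],[11,13],[15,4],[22,0],[46,3],[48,0]]
[[4,4],[5,6],[7,4],[11,13],[15,4],[22,0],[46,3],[48,0]]
[[4,4],[5,6],[7,4],[11,13],[15,4],[20,15],[23,0],[46,3],[48,0]]
[[4,4],[5,6],[7,4],[11,13],[15,4],[20,15],[23,0],[46,3],[48,0]]
[[4,4],[5,6],[7,4],[11,13],[15,4],[20,15],[23,0],[31,6],[34,0],[46,3],[48,0]]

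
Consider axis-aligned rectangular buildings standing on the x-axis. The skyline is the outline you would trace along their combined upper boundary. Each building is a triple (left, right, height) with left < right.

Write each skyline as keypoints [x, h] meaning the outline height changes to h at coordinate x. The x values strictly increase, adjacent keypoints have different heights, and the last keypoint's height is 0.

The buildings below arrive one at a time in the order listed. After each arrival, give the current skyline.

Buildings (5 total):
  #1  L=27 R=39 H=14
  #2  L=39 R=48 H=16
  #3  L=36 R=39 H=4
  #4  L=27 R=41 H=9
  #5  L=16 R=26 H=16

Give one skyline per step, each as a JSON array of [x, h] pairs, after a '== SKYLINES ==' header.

== SKYLINES ==
[[27,14],[39,0]]
[[27,14],[39,16],[48,0]]
[[27,14],[39,16],[48,0]]
[[27,14],[39,16],[48,0]]
[[16,16],[26,0],[27,14],[39,16],[48,0]]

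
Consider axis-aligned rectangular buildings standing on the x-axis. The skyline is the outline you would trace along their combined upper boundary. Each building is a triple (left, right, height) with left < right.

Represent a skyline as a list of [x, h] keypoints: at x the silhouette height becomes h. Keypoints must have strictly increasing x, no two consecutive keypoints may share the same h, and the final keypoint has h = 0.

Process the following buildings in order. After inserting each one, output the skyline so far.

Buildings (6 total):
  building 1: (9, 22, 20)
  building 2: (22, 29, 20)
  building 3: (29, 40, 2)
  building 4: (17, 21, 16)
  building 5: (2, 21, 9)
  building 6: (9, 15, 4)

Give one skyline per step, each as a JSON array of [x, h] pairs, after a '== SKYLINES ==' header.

== SKYLINES ==
[[9,20],[22,0]]
[[9,20],[29,0]]
[[9,20],[29,2],[40,0]]
[[9,20],[29,2],[40,0]]
[[2,9],[9,20],[29,2],[40,0]]
[[2,9],[9,20],[29,2],[40,0]]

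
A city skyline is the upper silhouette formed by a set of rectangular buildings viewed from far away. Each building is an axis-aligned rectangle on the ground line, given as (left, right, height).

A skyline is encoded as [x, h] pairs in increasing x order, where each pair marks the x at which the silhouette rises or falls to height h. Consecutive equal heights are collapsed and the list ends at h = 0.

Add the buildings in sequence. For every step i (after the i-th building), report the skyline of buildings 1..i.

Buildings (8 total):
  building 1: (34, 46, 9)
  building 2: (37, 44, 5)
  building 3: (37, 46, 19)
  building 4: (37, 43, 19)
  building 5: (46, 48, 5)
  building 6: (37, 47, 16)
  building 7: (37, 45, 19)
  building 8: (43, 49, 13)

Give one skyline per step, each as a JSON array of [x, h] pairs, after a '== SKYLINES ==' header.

== SKYLINES ==
[[34,9],[46,0]]
[[34,9],[46,0]]
[[34,9],[37,19],[46,0]]
[[34,9],[37,19],[46,0]]
[[34,9],[37,19],[46,5],[48,0]]
[[34,9],[37,19],[46,16],[47,5],[48,0]]
[[34,9],[37,19],[46,16],[47,5],[48,0]]
[[34,9],[37,19],[46,16],[47,13],[49,0]]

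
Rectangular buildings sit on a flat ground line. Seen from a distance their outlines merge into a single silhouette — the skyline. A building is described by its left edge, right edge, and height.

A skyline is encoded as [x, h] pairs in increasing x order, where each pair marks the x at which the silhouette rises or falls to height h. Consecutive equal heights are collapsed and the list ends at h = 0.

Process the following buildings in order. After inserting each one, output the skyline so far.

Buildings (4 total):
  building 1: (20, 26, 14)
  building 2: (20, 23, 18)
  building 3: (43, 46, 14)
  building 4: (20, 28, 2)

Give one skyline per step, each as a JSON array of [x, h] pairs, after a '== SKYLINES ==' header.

== SKYLINES ==
[[20,14],[26,0]]
[[20,18],[23,14],[26,0]]
[[20,18],[23,14],[26,0],[43,14],[46,0]]
[[20,18],[23,14],[26,2],[28,0],[43,14],[46,0]]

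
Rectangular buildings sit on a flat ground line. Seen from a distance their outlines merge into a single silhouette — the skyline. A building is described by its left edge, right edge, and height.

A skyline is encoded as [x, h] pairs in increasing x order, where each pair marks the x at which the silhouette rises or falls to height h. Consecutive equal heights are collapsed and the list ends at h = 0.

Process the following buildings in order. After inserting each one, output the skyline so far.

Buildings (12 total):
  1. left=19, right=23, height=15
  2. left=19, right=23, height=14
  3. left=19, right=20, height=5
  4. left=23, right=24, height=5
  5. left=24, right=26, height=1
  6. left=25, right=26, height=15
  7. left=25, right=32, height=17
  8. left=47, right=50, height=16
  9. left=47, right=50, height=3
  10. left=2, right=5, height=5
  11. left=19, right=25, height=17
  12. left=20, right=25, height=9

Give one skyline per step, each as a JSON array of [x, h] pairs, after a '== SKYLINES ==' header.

== SKYLINES ==
[[19,15],[23,0]]
[[19,15],[23,0]]
[[19,15],[23,0]]
[[19,15],[23,5],[24,0]]
[[19,15],[23,5],[24,1],[26,0]]
[[19,15],[23,5],[24,1],[25,15],[26,0]]
[[19,15],[23,5],[24,1],[25,17],[32,0]]
[[19,15],[23,5],[24,1],[25,17],[32,0],[47,16],[50,0]]
[[19,15],[23,5],[24,1],[25,17],[32,0],[47,16],[50,0]]
[[2,5],[5,0],[19,15],[23,5],[24,1],[25,17],[32,0],[47,16],[50,0]]
[[2,5],[5,0],[19,17],[32,0],[47,16],[50,0]]
[[2,5],[5,0],[19,17],[32,0],[47,16],[50,0]]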